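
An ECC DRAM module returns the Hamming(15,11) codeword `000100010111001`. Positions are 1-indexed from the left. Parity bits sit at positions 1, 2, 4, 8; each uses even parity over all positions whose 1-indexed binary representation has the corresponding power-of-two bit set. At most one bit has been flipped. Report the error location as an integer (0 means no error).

14

s1: b1⊕b3⊕b5⊕b7⊕b9⊕b11⊕b13⊕b15 = 0⊕0⊕0⊕0⊕0⊕1⊕0⊕1 = 0
s2: b2⊕b3⊕b6⊕b7⊕b10⊕b11⊕b14⊕b15 = 0⊕0⊕0⊕0⊕1⊕1⊕0⊕1 = 1
s4: b4⊕b5⊕b6⊕b7⊕b12⊕b13⊕b14⊕b15 = 1⊕0⊕0⊕0⊕1⊕0⊕0⊕1 = 1
s8: b8⊕b9⊕b10⊕b11⊕b12⊕b13⊕b14⊕b15 = 1⊕0⊕1⊕1⊕1⊕0⊕0⊕1 = 1
Syndrome (s8...s1) = 1110 → position 14.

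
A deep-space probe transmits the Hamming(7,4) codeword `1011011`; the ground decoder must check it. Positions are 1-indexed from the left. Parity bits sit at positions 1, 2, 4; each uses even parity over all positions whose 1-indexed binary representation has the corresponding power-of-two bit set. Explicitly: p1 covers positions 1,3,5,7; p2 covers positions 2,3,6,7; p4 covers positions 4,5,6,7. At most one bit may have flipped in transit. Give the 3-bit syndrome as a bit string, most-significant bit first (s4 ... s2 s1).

111

s1: b1⊕b3⊕b5⊕b7 = 1⊕1⊕0⊕1 = 1
s2: b2⊕b3⊕b6⊕b7 = 0⊕1⊕1⊕1 = 1
s4: b4⊕b5⊕b6⊕b7 = 1⊕0⊕1⊕1 = 1
Syndrome (s4...s1) = 111 → position 7.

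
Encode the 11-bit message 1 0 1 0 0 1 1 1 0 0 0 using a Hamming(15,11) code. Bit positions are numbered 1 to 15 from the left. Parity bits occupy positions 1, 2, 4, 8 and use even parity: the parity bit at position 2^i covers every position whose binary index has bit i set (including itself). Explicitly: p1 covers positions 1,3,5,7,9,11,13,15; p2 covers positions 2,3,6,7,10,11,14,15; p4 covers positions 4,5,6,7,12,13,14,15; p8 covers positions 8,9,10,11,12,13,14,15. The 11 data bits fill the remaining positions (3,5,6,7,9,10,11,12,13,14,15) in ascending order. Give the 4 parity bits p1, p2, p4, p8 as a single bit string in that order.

0001

Place data bits at non-power-of-two positions: b3=1, b5=0, b6=1, b7=0, b9=0, b10=1, b11=1, b12=1, b13=0, b14=0, b15=0.
p1 = XOR of data positions {3,5,7,9,11,13,15} = 1⊕0⊕0⊕0⊕1⊕0⊕0 = 0
p2 = XOR of data positions {3,6,7,10,11,14,15} = 1⊕1⊕0⊕1⊕1⊕0⊕0 = 0
p4 = XOR of data positions {5,6,7,12,13,14,15} = 0⊕1⊕0⊕1⊕0⊕0⊕0 = 0
p8 = XOR of data positions {9,10,11,12,13,14,15} = 0⊕1⊕1⊕1⊕0⊕0⊕0 = 1
Parity bits p1,p2,p4,p8 = 0001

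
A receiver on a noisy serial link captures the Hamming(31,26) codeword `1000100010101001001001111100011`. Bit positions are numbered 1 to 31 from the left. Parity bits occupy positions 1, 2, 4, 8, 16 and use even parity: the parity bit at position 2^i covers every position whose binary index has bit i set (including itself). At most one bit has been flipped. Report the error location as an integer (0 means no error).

s1: b1⊕b3⊕b5⊕b7⊕b9⊕b11⊕b13⊕b15⊕b17⊕b19⊕b21⊕b23⊕b25⊕b27⊕b29⊕b31 = 1⊕0⊕1⊕0⊕1⊕1⊕1⊕0⊕0⊕1⊕0⊕1⊕1⊕0⊕0⊕1 = 1
s2: b2⊕b3⊕b6⊕b7⊕b10⊕b11⊕b14⊕b15⊕b18⊕b19⊕b22⊕b23⊕b26⊕b27⊕b30⊕b31 = 0⊕0⊕0⊕0⊕0⊕1⊕0⊕0⊕0⊕1⊕1⊕1⊕1⊕0⊕1⊕1 = 1
s4: b4⊕b5⊕b6⊕b7⊕b12⊕b13⊕b14⊕b15⊕b20⊕b21⊕b22⊕b23⊕b28⊕b29⊕b30⊕b31 = 0⊕1⊕0⊕0⊕0⊕1⊕0⊕0⊕0⊕0⊕1⊕1⊕0⊕0⊕1⊕1 = 0
s8: b8⊕b9⊕b10⊕b11⊕b12⊕b13⊕b14⊕b15⊕b24⊕b25⊕b26⊕b27⊕b28⊕b29⊕b30⊕b31 = 0⊕1⊕0⊕1⊕0⊕1⊕0⊕0⊕1⊕1⊕1⊕0⊕0⊕0⊕1⊕1 = 0
s16: b16⊕b17⊕b18⊕b19⊕b20⊕b21⊕b22⊕b23⊕b24⊕b25⊕b26⊕b27⊕b28⊕b29⊕b30⊕b31 = 1⊕0⊕0⊕1⊕0⊕0⊕1⊕1⊕1⊕1⊕1⊕0⊕0⊕0⊕1⊕1 = 1
Syndrome (s16...s1) = 10011 → position 19.

19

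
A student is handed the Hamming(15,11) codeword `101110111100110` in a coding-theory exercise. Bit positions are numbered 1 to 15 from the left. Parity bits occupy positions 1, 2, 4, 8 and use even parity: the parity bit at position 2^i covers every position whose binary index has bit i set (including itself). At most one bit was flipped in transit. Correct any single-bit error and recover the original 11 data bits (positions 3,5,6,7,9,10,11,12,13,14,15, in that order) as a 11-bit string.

11011101110

s1: b1⊕b3⊕b5⊕b7⊕b9⊕b11⊕b13⊕b15 = 1⊕1⊕1⊕1⊕1⊕0⊕1⊕0 = 0
s2: b2⊕b3⊕b6⊕b7⊕b10⊕b11⊕b14⊕b15 = 0⊕1⊕0⊕1⊕1⊕0⊕1⊕0 = 0
s4: b4⊕b5⊕b6⊕b7⊕b12⊕b13⊕b14⊕b15 = 1⊕1⊕0⊕1⊕0⊕1⊕1⊕0 = 1
s8: b8⊕b9⊕b10⊕b11⊕b12⊕b13⊕b14⊕b15 = 1⊕1⊕1⊕0⊕0⊕1⊕1⊕0 = 1
Syndrome (s8...s1) = 1100 → position 12.
Flip bit 12: corrected codeword = 101110111101110
Data bits at positions 3,5,6,7,9,10,11,12,13,14,15: 11011101110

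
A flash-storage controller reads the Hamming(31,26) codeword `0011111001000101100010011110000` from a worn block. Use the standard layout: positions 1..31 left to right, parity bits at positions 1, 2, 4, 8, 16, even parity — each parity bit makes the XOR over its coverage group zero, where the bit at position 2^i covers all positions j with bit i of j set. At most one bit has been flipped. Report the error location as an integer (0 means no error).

s1: b1⊕b3⊕b5⊕b7⊕b9⊕b11⊕b13⊕b15⊕b17⊕b19⊕b21⊕b23⊕b25⊕b27⊕b29⊕b31 = 0⊕1⊕1⊕1⊕0⊕0⊕0⊕0⊕1⊕0⊕1⊕0⊕1⊕1⊕0⊕0 = 1
s2: b2⊕b3⊕b6⊕b7⊕b10⊕b11⊕b14⊕b15⊕b18⊕b19⊕b22⊕b23⊕b26⊕b27⊕b30⊕b31 = 0⊕1⊕1⊕1⊕1⊕0⊕1⊕0⊕0⊕0⊕0⊕0⊕1⊕1⊕0⊕0 = 1
s4: b4⊕b5⊕b6⊕b7⊕b12⊕b13⊕b14⊕b15⊕b20⊕b21⊕b22⊕b23⊕b28⊕b29⊕b30⊕b31 = 1⊕1⊕1⊕1⊕0⊕0⊕1⊕0⊕0⊕1⊕0⊕0⊕0⊕0⊕0⊕0 = 0
s8: b8⊕b9⊕b10⊕b11⊕b12⊕b13⊕b14⊕b15⊕b24⊕b25⊕b26⊕b27⊕b28⊕b29⊕b30⊕b31 = 0⊕0⊕1⊕0⊕0⊕0⊕1⊕0⊕1⊕1⊕1⊕1⊕0⊕0⊕0⊕0 = 0
s16: b16⊕b17⊕b18⊕b19⊕b20⊕b21⊕b22⊕b23⊕b24⊕b25⊕b26⊕b27⊕b28⊕b29⊕b30⊕b31 = 1⊕1⊕0⊕0⊕0⊕1⊕0⊕0⊕1⊕1⊕1⊕1⊕0⊕0⊕0⊕0 = 1
Syndrome (s16...s1) = 10011 → position 19.

19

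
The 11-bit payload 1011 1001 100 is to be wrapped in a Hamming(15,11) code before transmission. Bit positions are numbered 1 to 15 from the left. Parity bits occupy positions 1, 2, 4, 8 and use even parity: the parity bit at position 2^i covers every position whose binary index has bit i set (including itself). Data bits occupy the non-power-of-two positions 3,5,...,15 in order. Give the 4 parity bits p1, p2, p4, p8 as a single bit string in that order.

Place data bits at non-power-of-two positions: b3=1, b5=0, b6=1, b7=1, b9=1, b10=0, b11=0, b12=1, b13=1, b14=0, b15=0.
p1 = XOR of data positions {3,5,7,9,11,13,15} = 1⊕0⊕1⊕1⊕0⊕1⊕0 = 0
p2 = XOR of data positions {3,6,7,10,11,14,15} = 1⊕1⊕1⊕0⊕0⊕0⊕0 = 1
p4 = XOR of data positions {5,6,7,12,13,14,15} = 0⊕1⊕1⊕1⊕1⊕0⊕0 = 0
p8 = XOR of data positions {9,10,11,12,13,14,15} = 1⊕0⊕0⊕1⊕1⊕0⊕0 = 1
Parity bits p1,p2,p4,p8 = 0101

0101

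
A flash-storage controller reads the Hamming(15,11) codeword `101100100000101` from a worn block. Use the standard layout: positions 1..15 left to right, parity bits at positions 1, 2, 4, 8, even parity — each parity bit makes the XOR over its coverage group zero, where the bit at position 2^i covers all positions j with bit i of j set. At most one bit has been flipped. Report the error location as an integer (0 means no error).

s1: b1⊕b3⊕b5⊕b7⊕b9⊕b11⊕b13⊕b15 = 1⊕1⊕0⊕1⊕0⊕0⊕1⊕1 = 1
s2: b2⊕b3⊕b6⊕b7⊕b10⊕b11⊕b14⊕b15 = 0⊕1⊕0⊕1⊕0⊕0⊕0⊕1 = 1
s4: b4⊕b5⊕b6⊕b7⊕b12⊕b13⊕b14⊕b15 = 1⊕0⊕0⊕1⊕0⊕1⊕0⊕1 = 0
s8: b8⊕b9⊕b10⊕b11⊕b12⊕b13⊕b14⊕b15 = 0⊕0⊕0⊕0⊕0⊕1⊕0⊕1 = 0
Syndrome (s8...s1) = 0011 → position 3.

3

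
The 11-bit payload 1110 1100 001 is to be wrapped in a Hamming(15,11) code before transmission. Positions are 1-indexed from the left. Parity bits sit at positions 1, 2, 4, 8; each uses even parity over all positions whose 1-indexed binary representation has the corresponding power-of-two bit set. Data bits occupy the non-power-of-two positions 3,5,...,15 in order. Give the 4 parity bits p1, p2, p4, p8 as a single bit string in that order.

Place data bits at non-power-of-two positions: b3=1, b5=1, b6=1, b7=0, b9=1, b10=1, b11=0, b12=0, b13=0, b14=0, b15=1.
p1 = XOR of data positions {3,5,7,9,11,13,15} = 1⊕1⊕0⊕1⊕0⊕0⊕1 = 0
p2 = XOR of data positions {3,6,7,10,11,14,15} = 1⊕1⊕0⊕1⊕0⊕0⊕1 = 0
p4 = XOR of data positions {5,6,7,12,13,14,15} = 1⊕1⊕0⊕0⊕0⊕0⊕1 = 1
p8 = XOR of data positions {9,10,11,12,13,14,15} = 1⊕1⊕0⊕0⊕0⊕0⊕1 = 1
Parity bits p1,p2,p4,p8 = 0011

0011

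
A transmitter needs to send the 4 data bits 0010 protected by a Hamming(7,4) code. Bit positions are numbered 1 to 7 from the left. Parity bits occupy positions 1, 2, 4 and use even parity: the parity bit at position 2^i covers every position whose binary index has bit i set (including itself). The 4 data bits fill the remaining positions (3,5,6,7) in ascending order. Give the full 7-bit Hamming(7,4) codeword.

0101010

Place data bits at non-power-of-two positions: b3=0, b5=0, b6=1, b7=0.
p1 = XOR of data positions {3,5,7} = 0⊕0⊕0 = 0
p2 = XOR of data positions {3,6,7} = 0⊕1⊕0 = 1
p4 = XOR of data positions {5,6,7} = 0⊕1⊕0 = 1
Codeword b1..b7 = 0101010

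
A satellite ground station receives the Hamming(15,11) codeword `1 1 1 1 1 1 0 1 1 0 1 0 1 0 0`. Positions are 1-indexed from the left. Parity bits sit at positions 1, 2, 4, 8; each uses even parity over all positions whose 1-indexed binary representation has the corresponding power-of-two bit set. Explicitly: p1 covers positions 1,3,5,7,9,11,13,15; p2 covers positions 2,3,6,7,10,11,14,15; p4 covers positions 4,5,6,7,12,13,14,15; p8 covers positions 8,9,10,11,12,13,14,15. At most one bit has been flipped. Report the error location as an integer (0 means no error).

0

s1: b1⊕b3⊕b5⊕b7⊕b9⊕b11⊕b13⊕b15 = 1⊕1⊕1⊕0⊕1⊕1⊕1⊕0 = 0
s2: b2⊕b3⊕b6⊕b7⊕b10⊕b11⊕b14⊕b15 = 1⊕1⊕1⊕0⊕0⊕1⊕0⊕0 = 0
s4: b4⊕b5⊕b6⊕b7⊕b12⊕b13⊕b14⊕b15 = 1⊕1⊕1⊕0⊕0⊕1⊕0⊕0 = 0
s8: b8⊕b9⊕b10⊕b11⊕b12⊕b13⊕b14⊕b15 = 1⊕1⊕0⊕1⊕0⊕1⊕0⊕0 = 0
Syndrome (s8...s1) = 0000 → position 0 (no error).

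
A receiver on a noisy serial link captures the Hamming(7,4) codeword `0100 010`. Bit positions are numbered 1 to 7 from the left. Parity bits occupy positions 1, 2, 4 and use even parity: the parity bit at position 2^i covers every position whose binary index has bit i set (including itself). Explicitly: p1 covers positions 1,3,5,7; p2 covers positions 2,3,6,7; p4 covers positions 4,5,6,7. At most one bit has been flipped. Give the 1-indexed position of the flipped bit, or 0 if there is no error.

4

s1: b1⊕b3⊕b5⊕b7 = 0⊕0⊕0⊕0 = 0
s2: b2⊕b3⊕b6⊕b7 = 1⊕0⊕1⊕0 = 0
s4: b4⊕b5⊕b6⊕b7 = 0⊕0⊕1⊕0 = 1
Syndrome (s4...s1) = 100 → position 4.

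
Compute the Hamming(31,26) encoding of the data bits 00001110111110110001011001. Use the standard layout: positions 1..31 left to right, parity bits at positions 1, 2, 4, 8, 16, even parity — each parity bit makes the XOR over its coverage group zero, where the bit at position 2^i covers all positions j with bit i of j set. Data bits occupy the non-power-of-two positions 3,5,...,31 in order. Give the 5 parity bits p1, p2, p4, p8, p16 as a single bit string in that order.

11100

Place data bits at non-power-of-two positions: b3=0, b5=0, b6=0, b7=0, b9=1, b10=1, b11=1, b12=0, b13=1, b14=1, b15=1, b17=1, b18=1, b19=0, b20=1, b21=1, b22=0, b23=0, b24=0, b25=1, b26=0, b27=1, b28=1, b29=0, b30=0, b31=1.
p1 = XOR of data positions {3,5,7,9,11,13,15,17,19,21,23,25,27,29,31} = 0⊕0⊕0⊕1⊕1⊕1⊕1⊕1⊕0⊕1⊕0⊕1⊕1⊕0⊕1 = 1
p2 = XOR of data positions {3,6,7,10,11,14,15,18,19,22,23,26,27,30,31} = 0⊕0⊕0⊕1⊕1⊕1⊕1⊕1⊕0⊕0⊕0⊕0⊕1⊕0⊕1 = 1
p4 = XOR of data positions {5,6,7,12,13,14,15,20,21,22,23,28,29,30,31} = 0⊕0⊕0⊕0⊕1⊕1⊕1⊕1⊕1⊕0⊕0⊕1⊕0⊕0⊕1 = 1
p8 = XOR of data positions {9,10,11,12,13,14,15,24,25,26,27,28,29,30,31} = 1⊕1⊕1⊕0⊕1⊕1⊕1⊕0⊕1⊕0⊕1⊕1⊕0⊕0⊕1 = 0
p16 = XOR of data positions {17,18,19,20,21,22,23,24,25,26,27,28,29,30,31} = 1⊕1⊕0⊕1⊕1⊕0⊕0⊕0⊕1⊕0⊕1⊕1⊕0⊕0⊕1 = 0
Parity bits p1,p2,p4,p8,p16 = 11100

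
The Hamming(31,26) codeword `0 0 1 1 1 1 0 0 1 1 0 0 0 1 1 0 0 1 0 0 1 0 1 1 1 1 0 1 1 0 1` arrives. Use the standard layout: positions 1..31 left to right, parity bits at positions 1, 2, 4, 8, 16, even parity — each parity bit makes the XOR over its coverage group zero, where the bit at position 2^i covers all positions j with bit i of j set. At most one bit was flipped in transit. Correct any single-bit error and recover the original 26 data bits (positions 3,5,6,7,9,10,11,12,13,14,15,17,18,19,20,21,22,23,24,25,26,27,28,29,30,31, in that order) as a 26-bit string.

s1: b1⊕b3⊕b5⊕b7⊕b9⊕b11⊕b13⊕b15⊕b17⊕b19⊕b21⊕b23⊕b25⊕b27⊕b29⊕b31 = 0⊕1⊕1⊕0⊕1⊕0⊕0⊕1⊕0⊕0⊕1⊕1⊕1⊕0⊕1⊕1 = 1
s2: b2⊕b3⊕b6⊕b7⊕b10⊕b11⊕b14⊕b15⊕b18⊕b19⊕b22⊕b23⊕b26⊕b27⊕b30⊕b31 = 0⊕1⊕1⊕0⊕1⊕0⊕1⊕1⊕1⊕0⊕0⊕1⊕1⊕0⊕0⊕1 = 1
s4: b4⊕b5⊕b6⊕b7⊕b12⊕b13⊕b14⊕b15⊕b20⊕b21⊕b22⊕b23⊕b28⊕b29⊕b30⊕b31 = 1⊕1⊕1⊕0⊕0⊕0⊕1⊕1⊕0⊕1⊕0⊕1⊕1⊕1⊕0⊕1 = 0
s8: b8⊕b9⊕b10⊕b11⊕b12⊕b13⊕b14⊕b15⊕b24⊕b25⊕b26⊕b27⊕b28⊕b29⊕b30⊕b31 = 0⊕1⊕1⊕0⊕0⊕0⊕1⊕1⊕1⊕1⊕1⊕0⊕1⊕1⊕0⊕1 = 0
s16: b16⊕b17⊕b18⊕b19⊕b20⊕b21⊕b22⊕b23⊕b24⊕b25⊕b26⊕b27⊕b28⊕b29⊕b30⊕b31 = 0⊕0⊕1⊕0⊕0⊕1⊕0⊕1⊕1⊕1⊕1⊕0⊕1⊕1⊕0⊕1 = 1
Syndrome (s16...s1) = 10011 → position 19.
Flip bit 19: corrected codeword = 0011110011000110011010111101101
Data bits at positions 3,5,6,7,9,10,11,12,13,14,15,17,18,19,20,21,22,23,24,25,26,27,28,29,30,31: 11101100011011010111101101

11101100011011010111101101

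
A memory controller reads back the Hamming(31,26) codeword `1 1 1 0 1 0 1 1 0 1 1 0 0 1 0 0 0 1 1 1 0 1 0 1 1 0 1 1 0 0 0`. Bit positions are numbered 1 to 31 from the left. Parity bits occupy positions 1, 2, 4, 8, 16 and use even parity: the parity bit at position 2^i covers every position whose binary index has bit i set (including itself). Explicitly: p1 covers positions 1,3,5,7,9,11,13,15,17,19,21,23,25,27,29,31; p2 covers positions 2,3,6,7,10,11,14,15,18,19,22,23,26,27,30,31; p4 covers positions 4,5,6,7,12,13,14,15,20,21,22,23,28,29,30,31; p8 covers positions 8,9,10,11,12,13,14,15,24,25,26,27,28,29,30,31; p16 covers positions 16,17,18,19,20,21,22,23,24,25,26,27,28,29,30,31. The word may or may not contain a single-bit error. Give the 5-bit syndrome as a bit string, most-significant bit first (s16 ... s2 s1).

s1: b1⊕b3⊕b5⊕b7⊕b9⊕b11⊕b13⊕b15⊕b17⊕b19⊕b21⊕b23⊕b25⊕b27⊕b29⊕b31 = 1⊕1⊕1⊕1⊕0⊕1⊕0⊕0⊕0⊕1⊕0⊕0⊕1⊕1⊕0⊕0 = 0
s2: b2⊕b3⊕b6⊕b7⊕b10⊕b11⊕b14⊕b15⊕b18⊕b19⊕b22⊕b23⊕b26⊕b27⊕b30⊕b31 = 1⊕1⊕0⊕1⊕1⊕1⊕1⊕0⊕1⊕1⊕1⊕0⊕0⊕1⊕0⊕0 = 0
s4: b4⊕b5⊕b6⊕b7⊕b12⊕b13⊕b14⊕b15⊕b20⊕b21⊕b22⊕b23⊕b28⊕b29⊕b30⊕b31 = 0⊕1⊕0⊕1⊕0⊕0⊕1⊕0⊕1⊕0⊕1⊕0⊕1⊕0⊕0⊕0 = 0
s8: b8⊕b9⊕b10⊕b11⊕b12⊕b13⊕b14⊕b15⊕b24⊕b25⊕b26⊕b27⊕b28⊕b29⊕b30⊕b31 = 1⊕0⊕1⊕1⊕0⊕0⊕1⊕0⊕1⊕1⊕0⊕1⊕1⊕0⊕0⊕0 = 0
s16: b16⊕b17⊕b18⊕b19⊕b20⊕b21⊕b22⊕b23⊕b24⊕b25⊕b26⊕b27⊕b28⊕b29⊕b30⊕b31 = 0⊕0⊕1⊕1⊕1⊕0⊕1⊕0⊕1⊕1⊕0⊕1⊕1⊕0⊕0⊕0 = 0
Syndrome (s16...s1) = 00000 → position 0 (no error).

00000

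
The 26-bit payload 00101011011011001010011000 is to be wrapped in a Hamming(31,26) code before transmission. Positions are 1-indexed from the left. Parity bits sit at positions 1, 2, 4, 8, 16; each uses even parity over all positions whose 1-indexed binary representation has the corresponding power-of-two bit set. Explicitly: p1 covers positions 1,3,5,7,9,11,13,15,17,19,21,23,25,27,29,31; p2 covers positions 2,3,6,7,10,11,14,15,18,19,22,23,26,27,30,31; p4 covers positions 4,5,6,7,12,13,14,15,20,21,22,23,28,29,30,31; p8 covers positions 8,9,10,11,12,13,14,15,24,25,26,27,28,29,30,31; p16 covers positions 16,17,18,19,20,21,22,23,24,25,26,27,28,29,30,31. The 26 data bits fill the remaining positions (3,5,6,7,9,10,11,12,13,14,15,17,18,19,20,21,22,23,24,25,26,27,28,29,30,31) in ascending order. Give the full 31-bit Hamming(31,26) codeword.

Place data bits at non-power-of-two positions: b3=0, b5=0, b6=1, b7=0, b9=1, b10=0, b11=1, b12=1, b13=0, b14=1, b15=1, b17=0, b18=1, b19=1, b20=0, b21=0, b22=1, b23=0, b24=1, b25=0, b26=0, b27=1, b28=1, b29=0, b30=0, b31=0.
p1 = XOR of data positions {3,5,7,9,11,13,15,17,19,21,23,25,27,29,31} = 0⊕0⊕0⊕1⊕1⊕0⊕1⊕0⊕1⊕0⊕0⊕0⊕1⊕0⊕0 = 1
p2 = XOR of data positions {3,6,7,10,11,14,15,18,19,22,23,26,27,30,31} = 0⊕1⊕0⊕0⊕1⊕1⊕1⊕1⊕1⊕1⊕0⊕0⊕1⊕0⊕0 = 0
p4 = XOR of data positions {5,6,7,12,13,14,15,20,21,22,23,28,29,30,31} = 0⊕1⊕0⊕1⊕0⊕1⊕1⊕0⊕0⊕1⊕0⊕1⊕0⊕0⊕0 = 0
p8 = XOR of data positions {9,10,11,12,13,14,15,24,25,26,27,28,29,30,31} = 1⊕0⊕1⊕1⊕0⊕1⊕1⊕1⊕0⊕0⊕1⊕1⊕0⊕0⊕0 = 0
p16 = XOR of data positions {17,18,19,20,21,22,23,24,25,26,27,28,29,30,31} = 0⊕1⊕1⊕0⊕0⊕1⊕0⊕1⊕0⊕0⊕1⊕1⊕0⊕0⊕0 = 0
Codeword b1..b31 = 1000010010110110011001010011000

1000010010110110011001010011000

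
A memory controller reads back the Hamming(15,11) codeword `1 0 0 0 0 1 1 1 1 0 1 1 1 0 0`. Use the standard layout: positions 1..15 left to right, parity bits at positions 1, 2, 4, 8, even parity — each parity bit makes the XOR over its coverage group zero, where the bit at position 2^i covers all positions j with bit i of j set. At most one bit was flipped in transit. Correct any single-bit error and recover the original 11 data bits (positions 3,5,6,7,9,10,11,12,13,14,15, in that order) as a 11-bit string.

s1: b1⊕b3⊕b5⊕b7⊕b9⊕b11⊕b13⊕b15 = 1⊕0⊕0⊕1⊕1⊕1⊕1⊕0 = 1
s2: b2⊕b3⊕b6⊕b7⊕b10⊕b11⊕b14⊕b15 = 0⊕0⊕1⊕1⊕0⊕1⊕0⊕0 = 1
s4: b4⊕b5⊕b6⊕b7⊕b12⊕b13⊕b14⊕b15 = 0⊕0⊕1⊕1⊕1⊕1⊕0⊕0 = 0
s8: b8⊕b9⊕b10⊕b11⊕b12⊕b13⊕b14⊕b15 = 1⊕1⊕0⊕1⊕1⊕1⊕0⊕0 = 1
Syndrome (s8...s1) = 1011 → position 11.
Flip bit 11: corrected codeword = 100001111001100
Data bits at positions 3,5,6,7,9,10,11,12,13,14,15: 00111001100

00111001100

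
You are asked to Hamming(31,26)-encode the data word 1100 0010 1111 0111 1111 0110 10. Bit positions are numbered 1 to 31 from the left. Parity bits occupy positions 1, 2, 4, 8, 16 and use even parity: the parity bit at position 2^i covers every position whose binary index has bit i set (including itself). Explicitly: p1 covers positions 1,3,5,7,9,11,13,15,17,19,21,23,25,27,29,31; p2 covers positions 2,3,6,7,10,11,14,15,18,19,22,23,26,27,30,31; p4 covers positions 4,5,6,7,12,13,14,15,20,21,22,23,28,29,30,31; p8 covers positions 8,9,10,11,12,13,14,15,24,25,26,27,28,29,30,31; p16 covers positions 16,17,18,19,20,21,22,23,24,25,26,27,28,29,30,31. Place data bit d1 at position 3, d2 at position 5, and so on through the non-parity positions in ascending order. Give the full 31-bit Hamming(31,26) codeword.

1110100100101111101111111011010

Place data bits at non-power-of-two positions: b3=1, b5=1, b6=0, b7=0, b9=0, b10=0, b11=1, b12=0, b13=1, b14=1, b15=1, b17=1, b18=0, b19=1, b20=1, b21=1, b22=1, b23=1, b24=1, b25=1, b26=0, b27=1, b28=1, b29=0, b30=1, b31=0.
p1 = XOR of data positions {3,5,7,9,11,13,15,17,19,21,23,25,27,29,31} = 1⊕1⊕0⊕0⊕1⊕1⊕1⊕1⊕1⊕1⊕1⊕1⊕1⊕0⊕0 = 1
p2 = XOR of data positions {3,6,7,10,11,14,15,18,19,22,23,26,27,30,31} = 1⊕0⊕0⊕0⊕1⊕1⊕1⊕0⊕1⊕1⊕1⊕0⊕1⊕1⊕0 = 1
p4 = XOR of data positions {5,6,7,12,13,14,15,20,21,22,23,28,29,30,31} = 1⊕0⊕0⊕0⊕1⊕1⊕1⊕1⊕1⊕1⊕1⊕1⊕0⊕1⊕0 = 0
p8 = XOR of data positions {9,10,11,12,13,14,15,24,25,26,27,28,29,30,31} = 0⊕0⊕1⊕0⊕1⊕1⊕1⊕1⊕1⊕0⊕1⊕1⊕0⊕1⊕0 = 1
p16 = XOR of data positions {17,18,19,20,21,22,23,24,25,26,27,28,29,30,31} = 1⊕0⊕1⊕1⊕1⊕1⊕1⊕1⊕1⊕0⊕1⊕1⊕0⊕1⊕0 = 1
Codeword b1..b31 = 1110100100101111101111111011010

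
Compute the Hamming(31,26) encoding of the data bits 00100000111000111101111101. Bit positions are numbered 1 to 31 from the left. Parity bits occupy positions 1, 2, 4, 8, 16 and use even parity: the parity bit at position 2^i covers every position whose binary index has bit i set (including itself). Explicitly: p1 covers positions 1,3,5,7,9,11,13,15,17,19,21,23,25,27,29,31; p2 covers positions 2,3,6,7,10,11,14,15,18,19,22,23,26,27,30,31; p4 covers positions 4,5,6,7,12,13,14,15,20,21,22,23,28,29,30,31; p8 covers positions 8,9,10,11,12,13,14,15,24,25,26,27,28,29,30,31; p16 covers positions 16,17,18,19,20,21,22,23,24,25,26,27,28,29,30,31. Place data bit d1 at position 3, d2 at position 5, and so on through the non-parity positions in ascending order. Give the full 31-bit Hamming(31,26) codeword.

0001010100001110000111101111101

Place data bits at non-power-of-two positions: b3=0, b5=0, b6=1, b7=0, b9=0, b10=0, b11=0, b12=0, b13=1, b14=1, b15=1, b17=0, b18=0, b19=0, b20=1, b21=1, b22=1, b23=1, b24=0, b25=1, b26=1, b27=1, b28=1, b29=1, b30=0, b31=1.
p1 = XOR of data positions {3,5,7,9,11,13,15,17,19,21,23,25,27,29,31} = 0⊕0⊕0⊕0⊕0⊕1⊕1⊕0⊕0⊕1⊕1⊕1⊕1⊕1⊕1 = 0
p2 = XOR of data positions {3,6,7,10,11,14,15,18,19,22,23,26,27,30,31} = 0⊕1⊕0⊕0⊕0⊕1⊕1⊕0⊕0⊕1⊕1⊕1⊕1⊕0⊕1 = 0
p4 = XOR of data positions {5,6,7,12,13,14,15,20,21,22,23,28,29,30,31} = 0⊕1⊕0⊕0⊕1⊕1⊕1⊕1⊕1⊕1⊕1⊕1⊕1⊕0⊕1 = 1
p8 = XOR of data positions {9,10,11,12,13,14,15,24,25,26,27,28,29,30,31} = 0⊕0⊕0⊕0⊕1⊕1⊕1⊕0⊕1⊕1⊕1⊕1⊕1⊕0⊕1 = 1
p16 = XOR of data positions {17,18,19,20,21,22,23,24,25,26,27,28,29,30,31} = 0⊕0⊕0⊕1⊕1⊕1⊕1⊕0⊕1⊕1⊕1⊕1⊕1⊕0⊕1 = 0
Codeword b1..b31 = 0001010100001110000111101111101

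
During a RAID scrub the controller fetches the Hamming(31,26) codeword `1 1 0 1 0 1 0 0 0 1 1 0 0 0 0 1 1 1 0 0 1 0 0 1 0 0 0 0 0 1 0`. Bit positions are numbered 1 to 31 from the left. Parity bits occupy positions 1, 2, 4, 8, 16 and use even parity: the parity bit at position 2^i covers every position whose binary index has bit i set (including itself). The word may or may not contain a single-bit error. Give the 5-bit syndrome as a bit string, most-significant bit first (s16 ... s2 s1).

s1: b1⊕b3⊕b5⊕b7⊕b9⊕b11⊕b13⊕b15⊕b17⊕b19⊕b21⊕b23⊕b25⊕b27⊕b29⊕b31 = 1⊕0⊕0⊕0⊕0⊕1⊕0⊕0⊕1⊕0⊕1⊕0⊕0⊕0⊕0⊕0 = 0
s2: b2⊕b3⊕b6⊕b7⊕b10⊕b11⊕b14⊕b15⊕b18⊕b19⊕b22⊕b23⊕b26⊕b27⊕b30⊕b31 = 1⊕0⊕1⊕0⊕1⊕1⊕0⊕0⊕1⊕0⊕0⊕0⊕0⊕0⊕1⊕0 = 0
s4: b4⊕b5⊕b6⊕b7⊕b12⊕b13⊕b14⊕b15⊕b20⊕b21⊕b22⊕b23⊕b28⊕b29⊕b30⊕b31 = 1⊕0⊕1⊕0⊕0⊕0⊕0⊕0⊕0⊕1⊕0⊕0⊕0⊕0⊕1⊕0 = 0
s8: b8⊕b9⊕b10⊕b11⊕b12⊕b13⊕b14⊕b15⊕b24⊕b25⊕b26⊕b27⊕b28⊕b29⊕b30⊕b31 = 0⊕0⊕1⊕1⊕0⊕0⊕0⊕0⊕1⊕0⊕0⊕0⊕0⊕0⊕1⊕0 = 0
s16: b16⊕b17⊕b18⊕b19⊕b20⊕b21⊕b22⊕b23⊕b24⊕b25⊕b26⊕b27⊕b28⊕b29⊕b30⊕b31 = 1⊕1⊕1⊕0⊕0⊕1⊕0⊕0⊕1⊕0⊕0⊕0⊕0⊕0⊕1⊕0 = 0
Syndrome (s16...s1) = 00000 → position 0 (no error).

00000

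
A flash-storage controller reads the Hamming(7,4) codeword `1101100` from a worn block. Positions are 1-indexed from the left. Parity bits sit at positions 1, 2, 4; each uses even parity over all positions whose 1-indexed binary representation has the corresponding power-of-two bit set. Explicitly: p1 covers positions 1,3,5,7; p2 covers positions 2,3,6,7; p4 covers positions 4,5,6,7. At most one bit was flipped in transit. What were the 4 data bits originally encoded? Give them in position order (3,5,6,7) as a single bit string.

s1: b1⊕b3⊕b5⊕b7 = 1⊕0⊕1⊕0 = 0
s2: b2⊕b3⊕b6⊕b7 = 1⊕0⊕0⊕0 = 1
s4: b4⊕b5⊕b6⊕b7 = 1⊕1⊕0⊕0 = 0
Syndrome (s4...s1) = 010 → position 2.
Flip bit 2: corrected codeword = 1001100
Data bits at positions 3,5,6,7: 0100

0100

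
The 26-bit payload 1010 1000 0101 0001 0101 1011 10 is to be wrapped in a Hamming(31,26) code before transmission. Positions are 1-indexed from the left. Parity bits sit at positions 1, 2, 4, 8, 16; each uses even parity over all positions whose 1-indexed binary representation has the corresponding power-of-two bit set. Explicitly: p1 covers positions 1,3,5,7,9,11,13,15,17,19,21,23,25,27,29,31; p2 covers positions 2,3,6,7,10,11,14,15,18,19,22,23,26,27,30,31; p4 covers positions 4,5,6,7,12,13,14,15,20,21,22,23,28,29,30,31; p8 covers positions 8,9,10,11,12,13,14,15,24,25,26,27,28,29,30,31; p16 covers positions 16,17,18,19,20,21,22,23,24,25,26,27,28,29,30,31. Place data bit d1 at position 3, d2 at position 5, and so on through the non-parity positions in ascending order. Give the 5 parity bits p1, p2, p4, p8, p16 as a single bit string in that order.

Place data bits at non-power-of-two positions: b3=1, b5=0, b6=1, b7=0, b9=1, b10=0, b11=0, b12=0, b13=0, b14=1, b15=0, b17=1, b18=0, b19=0, b20=0, b21=1, b22=0, b23=1, b24=0, b25=1, b26=1, b27=0, b28=1, b29=1, b30=1, b31=0.
p1 = XOR of data positions {3,5,7,9,11,13,15,17,19,21,23,25,27,29,31} = 1⊕0⊕0⊕1⊕0⊕0⊕0⊕1⊕0⊕1⊕1⊕1⊕0⊕1⊕0 = 1
p2 = XOR of data positions {3,6,7,10,11,14,15,18,19,22,23,26,27,30,31} = 1⊕1⊕0⊕0⊕0⊕1⊕0⊕0⊕0⊕0⊕1⊕1⊕0⊕1⊕0 = 0
p4 = XOR of data positions {5,6,7,12,13,14,15,20,21,22,23,28,29,30,31} = 0⊕1⊕0⊕0⊕0⊕1⊕0⊕0⊕1⊕0⊕1⊕1⊕1⊕1⊕0 = 1
p8 = XOR of data positions {9,10,11,12,13,14,15,24,25,26,27,28,29,30,31} = 1⊕0⊕0⊕0⊕0⊕1⊕0⊕0⊕1⊕1⊕0⊕1⊕1⊕1⊕0 = 1
p16 = XOR of data positions {17,18,19,20,21,22,23,24,25,26,27,28,29,30,31} = 1⊕0⊕0⊕0⊕1⊕0⊕1⊕0⊕1⊕1⊕0⊕1⊕1⊕1⊕0 = 0
Parity bits p1,p2,p4,p8,p16 = 10110

10110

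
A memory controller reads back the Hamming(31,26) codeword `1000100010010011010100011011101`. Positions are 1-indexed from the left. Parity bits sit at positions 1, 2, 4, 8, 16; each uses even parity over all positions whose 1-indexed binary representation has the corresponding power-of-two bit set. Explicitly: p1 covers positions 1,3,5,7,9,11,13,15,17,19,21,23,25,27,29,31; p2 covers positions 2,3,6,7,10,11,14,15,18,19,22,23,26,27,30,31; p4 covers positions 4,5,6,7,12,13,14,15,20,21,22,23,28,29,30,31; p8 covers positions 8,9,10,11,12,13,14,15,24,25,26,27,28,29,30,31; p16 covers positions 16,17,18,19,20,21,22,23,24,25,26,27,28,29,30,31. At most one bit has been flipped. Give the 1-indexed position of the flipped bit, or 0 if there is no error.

s1: b1⊕b3⊕b5⊕b7⊕b9⊕b11⊕b13⊕b15⊕b17⊕b19⊕b21⊕b23⊕b25⊕b27⊕b29⊕b31 = 1⊕0⊕1⊕0⊕1⊕0⊕0⊕1⊕0⊕0⊕0⊕0⊕1⊕1⊕1⊕1 = 0
s2: b2⊕b3⊕b6⊕b7⊕b10⊕b11⊕b14⊕b15⊕b18⊕b19⊕b22⊕b23⊕b26⊕b27⊕b30⊕b31 = 0⊕0⊕0⊕0⊕0⊕0⊕0⊕1⊕1⊕0⊕0⊕0⊕0⊕1⊕0⊕1 = 0
s4: b4⊕b5⊕b6⊕b7⊕b12⊕b13⊕b14⊕b15⊕b20⊕b21⊕b22⊕b23⊕b28⊕b29⊕b30⊕b31 = 0⊕1⊕0⊕0⊕1⊕0⊕0⊕1⊕1⊕0⊕0⊕0⊕1⊕1⊕0⊕1 = 1
s8: b8⊕b9⊕b10⊕b11⊕b12⊕b13⊕b14⊕b15⊕b24⊕b25⊕b26⊕b27⊕b28⊕b29⊕b30⊕b31 = 0⊕1⊕0⊕0⊕1⊕0⊕0⊕1⊕1⊕1⊕0⊕1⊕1⊕1⊕0⊕1 = 1
s16: b16⊕b17⊕b18⊕b19⊕b20⊕b21⊕b22⊕b23⊕b24⊕b25⊕b26⊕b27⊕b28⊕b29⊕b30⊕b31 = 1⊕0⊕1⊕0⊕1⊕0⊕0⊕0⊕1⊕1⊕0⊕1⊕1⊕1⊕0⊕1 = 1
Syndrome (s16...s1) = 11100 → position 28.

28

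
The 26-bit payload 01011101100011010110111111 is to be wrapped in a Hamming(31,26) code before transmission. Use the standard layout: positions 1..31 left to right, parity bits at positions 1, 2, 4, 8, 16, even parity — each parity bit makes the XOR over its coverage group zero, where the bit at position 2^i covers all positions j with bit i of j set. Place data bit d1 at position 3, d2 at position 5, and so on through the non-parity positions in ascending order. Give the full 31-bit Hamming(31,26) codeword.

Place data bits at non-power-of-two positions: b3=0, b5=1, b6=0, b7=1, b9=1, b10=1, b11=0, b12=1, b13=1, b14=0, b15=0, b17=0, b18=1, b19=1, b20=0, b21=1, b22=0, b23=1, b24=1, b25=0, b26=1, b27=1, b28=1, b29=1, b30=1, b31=1.
p1 = XOR of data positions {3,5,7,9,11,13,15,17,19,21,23,25,27,29,31} = 0⊕1⊕1⊕1⊕0⊕1⊕0⊕0⊕1⊕1⊕1⊕0⊕1⊕1⊕1 = 0
p2 = XOR of data positions {3,6,7,10,11,14,15,18,19,22,23,26,27,30,31} = 0⊕0⊕1⊕1⊕0⊕0⊕0⊕1⊕1⊕0⊕1⊕1⊕1⊕1⊕1 = 1
p4 = XOR of data positions {5,6,7,12,13,14,15,20,21,22,23,28,29,30,31} = 1⊕0⊕1⊕1⊕1⊕0⊕0⊕0⊕1⊕0⊕1⊕1⊕1⊕1⊕1 = 0
p8 = XOR of data positions {9,10,11,12,13,14,15,24,25,26,27,28,29,30,31} = 1⊕1⊕0⊕1⊕1⊕0⊕0⊕1⊕0⊕1⊕1⊕1⊕1⊕1⊕1 = 1
p16 = XOR of data positions {17,18,19,20,21,22,23,24,25,26,27,28,29,30,31} = 0⊕1⊕1⊕0⊕1⊕0⊕1⊕1⊕0⊕1⊕1⊕1⊕1⊕1⊕1 = 1
Codeword b1..b31 = 0100101111011001011010110111111

0100101111011001011010110111111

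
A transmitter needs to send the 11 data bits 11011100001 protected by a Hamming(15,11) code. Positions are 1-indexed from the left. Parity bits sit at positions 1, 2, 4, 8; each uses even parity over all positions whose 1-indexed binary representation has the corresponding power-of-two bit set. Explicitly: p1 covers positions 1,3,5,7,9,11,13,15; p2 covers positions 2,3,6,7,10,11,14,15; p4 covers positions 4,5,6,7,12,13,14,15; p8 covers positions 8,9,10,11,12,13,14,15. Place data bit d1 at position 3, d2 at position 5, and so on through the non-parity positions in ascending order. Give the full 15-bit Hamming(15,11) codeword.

Place data bits at non-power-of-two positions: b3=1, b5=1, b6=0, b7=1, b9=1, b10=1, b11=0, b12=0, b13=0, b14=0, b15=1.
p1 = XOR of data positions {3,5,7,9,11,13,15} = 1⊕1⊕1⊕1⊕0⊕0⊕1 = 1
p2 = XOR of data positions {3,6,7,10,11,14,15} = 1⊕0⊕1⊕1⊕0⊕0⊕1 = 0
p4 = XOR of data positions {5,6,7,12,13,14,15} = 1⊕0⊕1⊕0⊕0⊕0⊕1 = 1
p8 = XOR of data positions {9,10,11,12,13,14,15} = 1⊕1⊕0⊕0⊕0⊕0⊕1 = 1
Codeword b1..b15 = 101110111100001

101110111100001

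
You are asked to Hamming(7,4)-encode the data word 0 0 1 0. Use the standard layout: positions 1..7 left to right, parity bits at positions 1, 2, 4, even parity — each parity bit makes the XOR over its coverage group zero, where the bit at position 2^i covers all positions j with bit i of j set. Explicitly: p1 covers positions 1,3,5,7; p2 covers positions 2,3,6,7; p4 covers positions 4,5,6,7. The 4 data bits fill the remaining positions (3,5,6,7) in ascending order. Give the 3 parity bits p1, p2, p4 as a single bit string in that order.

Place data bits at non-power-of-two positions: b3=0, b5=0, b6=1, b7=0.
p1 = XOR of data positions {3,5,7} = 0⊕0⊕0 = 0
p2 = XOR of data positions {3,6,7} = 0⊕1⊕0 = 1
p4 = XOR of data positions {5,6,7} = 0⊕1⊕0 = 1
Parity bits p1,p2,p4 = 011

011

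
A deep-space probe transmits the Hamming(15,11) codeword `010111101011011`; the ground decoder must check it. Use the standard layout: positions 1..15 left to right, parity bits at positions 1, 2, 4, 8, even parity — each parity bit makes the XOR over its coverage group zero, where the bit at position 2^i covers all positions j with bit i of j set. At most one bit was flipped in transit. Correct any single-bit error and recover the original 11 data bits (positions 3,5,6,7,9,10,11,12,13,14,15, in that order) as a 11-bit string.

01111011111

s1: b1⊕b3⊕b5⊕b7⊕b9⊕b11⊕b13⊕b15 = 0⊕0⊕1⊕1⊕1⊕1⊕0⊕1 = 1
s2: b2⊕b3⊕b6⊕b7⊕b10⊕b11⊕b14⊕b15 = 1⊕0⊕1⊕1⊕0⊕1⊕1⊕1 = 0
s4: b4⊕b5⊕b6⊕b7⊕b12⊕b13⊕b14⊕b15 = 1⊕1⊕1⊕1⊕1⊕0⊕1⊕1 = 1
s8: b8⊕b9⊕b10⊕b11⊕b12⊕b13⊕b14⊕b15 = 0⊕1⊕0⊕1⊕1⊕0⊕1⊕1 = 1
Syndrome (s8...s1) = 1101 → position 13.
Flip bit 13: corrected codeword = 010111101011111
Data bits at positions 3,5,6,7,9,10,11,12,13,14,15: 01111011111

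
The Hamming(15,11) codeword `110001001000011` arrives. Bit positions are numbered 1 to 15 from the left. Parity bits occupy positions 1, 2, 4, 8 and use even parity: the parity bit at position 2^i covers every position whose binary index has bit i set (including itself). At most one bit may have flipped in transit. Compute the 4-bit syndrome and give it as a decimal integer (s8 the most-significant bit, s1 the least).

s1: b1⊕b3⊕b5⊕b7⊕b9⊕b11⊕b13⊕b15 = 1⊕0⊕0⊕0⊕1⊕0⊕0⊕1 = 1
s2: b2⊕b3⊕b6⊕b7⊕b10⊕b11⊕b14⊕b15 = 1⊕0⊕1⊕0⊕0⊕0⊕1⊕1 = 0
s4: b4⊕b5⊕b6⊕b7⊕b12⊕b13⊕b14⊕b15 = 0⊕0⊕1⊕0⊕0⊕0⊕1⊕1 = 1
s8: b8⊕b9⊕b10⊕b11⊕b12⊕b13⊕b14⊕b15 = 0⊕1⊕0⊕0⊕0⊕0⊕1⊕1 = 1
Syndrome (s8...s1) = 1101 → position 13.

13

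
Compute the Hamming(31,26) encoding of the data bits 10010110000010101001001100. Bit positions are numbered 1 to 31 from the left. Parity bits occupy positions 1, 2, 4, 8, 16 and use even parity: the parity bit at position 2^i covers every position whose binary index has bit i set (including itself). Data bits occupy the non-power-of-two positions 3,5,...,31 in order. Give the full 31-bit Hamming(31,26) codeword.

Place data bits at non-power-of-two positions: b3=1, b5=0, b6=0, b7=1, b9=0, b10=1, b11=1, b12=0, b13=0, b14=0, b15=0, b17=0, b18=1, b19=0, b20=1, b21=0, b22=1, b23=0, b24=0, b25=1, b26=0, b27=0, b28=1, b29=1, b30=0, b31=0.
p1 = XOR of data positions {3,5,7,9,11,13,15,17,19,21,23,25,27,29,31} = 1⊕0⊕1⊕0⊕1⊕0⊕0⊕0⊕0⊕0⊕0⊕1⊕0⊕1⊕0 = 1
p2 = XOR of data positions {3,6,7,10,11,14,15,18,19,22,23,26,27,30,31} = 1⊕0⊕1⊕1⊕1⊕0⊕0⊕1⊕0⊕1⊕0⊕0⊕0⊕0⊕0 = 0
p4 = XOR of data positions {5,6,7,12,13,14,15,20,21,22,23,28,29,30,31} = 0⊕0⊕1⊕0⊕0⊕0⊕0⊕1⊕0⊕1⊕0⊕1⊕1⊕0⊕0 = 1
p8 = XOR of data positions {9,10,11,12,13,14,15,24,25,26,27,28,29,30,31} = 0⊕1⊕1⊕0⊕0⊕0⊕0⊕0⊕1⊕0⊕0⊕1⊕1⊕0⊕0 = 1
p16 = XOR of data positions {17,18,19,20,21,22,23,24,25,26,27,28,29,30,31} = 0⊕1⊕0⊕1⊕0⊕1⊕0⊕0⊕1⊕0⊕0⊕1⊕1⊕0⊕0 = 0
Codeword b1..b31 = 1011001101100000010101001001100

1011001101100000010101001001100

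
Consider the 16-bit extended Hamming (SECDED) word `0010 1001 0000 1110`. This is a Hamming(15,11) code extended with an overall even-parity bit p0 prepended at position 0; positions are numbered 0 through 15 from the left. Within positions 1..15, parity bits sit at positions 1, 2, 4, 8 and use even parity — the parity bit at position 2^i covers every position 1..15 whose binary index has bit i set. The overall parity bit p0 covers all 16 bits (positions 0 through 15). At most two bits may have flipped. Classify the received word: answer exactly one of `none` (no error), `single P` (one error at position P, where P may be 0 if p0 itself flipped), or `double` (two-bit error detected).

s1: b1⊕b3⊕b5⊕b7⊕b9⊕b11⊕b13⊕b15 = 0⊕0⊕0⊕1⊕0⊕0⊕1⊕0 = 0
s2: b2⊕b3⊕b6⊕b7⊕b10⊕b11⊕b14⊕b15 = 1⊕0⊕0⊕1⊕0⊕0⊕1⊕0 = 1
s4: b4⊕b5⊕b6⊕b7⊕b12⊕b13⊕b14⊕b15 = 1⊕0⊕0⊕1⊕1⊕1⊕1⊕0 = 1
s8: b8⊕b9⊕b10⊕b11⊕b12⊕b13⊕b14⊕b15 = 0⊕0⊕0⊕0⊕1⊕1⊕1⊕0 = 1
Syndrome (s8...s1) = 1110 → position 14.
Overall parity (XOR of all 16 bits, including p0): 0⊕0⊕1⊕0⊕1⊕0⊕0⊕1⊕0⊕0⊕0⊕0⊕1⊕1⊕1⊕0 = 0
Overall=0, syndrome position=14 → double-bit error detected (uncorrectable).

double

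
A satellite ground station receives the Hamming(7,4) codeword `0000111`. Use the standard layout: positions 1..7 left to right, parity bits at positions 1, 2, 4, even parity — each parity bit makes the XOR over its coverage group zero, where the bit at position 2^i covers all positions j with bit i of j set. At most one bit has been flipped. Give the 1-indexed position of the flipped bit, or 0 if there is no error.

s1: b1⊕b3⊕b5⊕b7 = 0⊕0⊕1⊕1 = 0
s2: b2⊕b3⊕b6⊕b7 = 0⊕0⊕1⊕1 = 0
s4: b4⊕b5⊕b6⊕b7 = 0⊕1⊕1⊕1 = 1
Syndrome (s4...s1) = 100 → position 4.

4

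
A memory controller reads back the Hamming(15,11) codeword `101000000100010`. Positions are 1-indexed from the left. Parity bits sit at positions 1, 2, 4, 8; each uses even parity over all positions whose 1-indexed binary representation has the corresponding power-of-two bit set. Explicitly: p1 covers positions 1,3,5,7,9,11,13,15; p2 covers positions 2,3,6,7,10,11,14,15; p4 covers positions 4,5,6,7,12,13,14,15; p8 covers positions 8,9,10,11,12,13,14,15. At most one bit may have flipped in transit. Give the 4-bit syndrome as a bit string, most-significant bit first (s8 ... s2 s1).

0110

s1: b1⊕b3⊕b5⊕b7⊕b9⊕b11⊕b13⊕b15 = 1⊕1⊕0⊕0⊕0⊕0⊕0⊕0 = 0
s2: b2⊕b3⊕b6⊕b7⊕b10⊕b11⊕b14⊕b15 = 0⊕1⊕0⊕0⊕1⊕0⊕1⊕0 = 1
s4: b4⊕b5⊕b6⊕b7⊕b12⊕b13⊕b14⊕b15 = 0⊕0⊕0⊕0⊕0⊕0⊕1⊕0 = 1
s8: b8⊕b9⊕b10⊕b11⊕b12⊕b13⊕b14⊕b15 = 0⊕0⊕1⊕0⊕0⊕0⊕1⊕0 = 0
Syndrome (s8...s1) = 0110 → position 6.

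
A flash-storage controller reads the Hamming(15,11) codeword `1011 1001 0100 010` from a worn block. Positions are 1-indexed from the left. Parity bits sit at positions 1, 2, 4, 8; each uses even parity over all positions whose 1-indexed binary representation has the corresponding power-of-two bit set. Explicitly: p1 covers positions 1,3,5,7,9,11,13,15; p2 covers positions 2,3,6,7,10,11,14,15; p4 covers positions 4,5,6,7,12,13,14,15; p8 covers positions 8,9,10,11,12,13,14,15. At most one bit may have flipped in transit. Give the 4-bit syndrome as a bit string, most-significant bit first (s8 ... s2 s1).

1111

s1: b1⊕b3⊕b5⊕b7⊕b9⊕b11⊕b13⊕b15 = 1⊕1⊕1⊕0⊕0⊕0⊕0⊕0 = 1
s2: b2⊕b3⊕b6⊕b7⊕b10⊕b11⊕b14⊕b15 = 0⊕1⊕0⊕0⊕1⊕0⊕1⊕0 = 1
s4: b4⊕b5⊕b6⊕b7⊕b12⊕b13⊕b14⊕b15 = 1⊕1⊕0⊕0⊕0⊕0⊕1⊕0 = 1
s8: b8⊕b9⊕b10⊕b11⊕b12⊕b13⊕b14⊕b15 = 1⊕0⊕1⊕0⊕0⊕0⊕1⊕0 = 1
Syndrome (s8...s1) = 1111 → position 15.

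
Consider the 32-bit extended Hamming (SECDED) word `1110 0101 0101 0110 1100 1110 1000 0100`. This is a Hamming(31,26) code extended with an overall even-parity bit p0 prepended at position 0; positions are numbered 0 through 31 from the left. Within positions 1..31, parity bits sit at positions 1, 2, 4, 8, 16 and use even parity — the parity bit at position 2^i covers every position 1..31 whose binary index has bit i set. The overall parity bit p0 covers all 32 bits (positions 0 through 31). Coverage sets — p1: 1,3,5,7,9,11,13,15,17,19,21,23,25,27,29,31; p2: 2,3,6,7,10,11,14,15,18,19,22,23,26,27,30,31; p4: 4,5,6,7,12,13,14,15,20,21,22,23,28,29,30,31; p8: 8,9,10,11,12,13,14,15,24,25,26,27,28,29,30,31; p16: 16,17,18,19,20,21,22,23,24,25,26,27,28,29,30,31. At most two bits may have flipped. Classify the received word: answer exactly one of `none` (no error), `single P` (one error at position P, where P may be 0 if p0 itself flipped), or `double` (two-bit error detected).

double

s1: b1⊕b3⊕b5⊕b7⊕b9⊕b11⊕b13⊕b15⊕b17⊕b19⊕b21⊕b23⊕b25⊕b27⊕b29⊕b31 = 1⊕0⊕1⊕1⊕1⊕1⊕1⊕0⊕1⊕0⊕1⊕0⊕0⊕0⊕1⊕0 = 1
s2: b2⊕b3⊕b6⊕b7⊕b10⊕b11⊕b14⊕b15⊕b18⊕b19⊕b22⊕b23⊕b26⊕b27⊕b30⊕b31 = 1⊕0⊕0⊕1⊕0⊕1⊕1⊕0⊕0⊕0⊕1⊕0⊕0⊕0⊕0⊕0 = 1
s4: b4⊕b5⊕b6⊕b7⊕b12⊕b13⊕b14⊕b15⊕b20⊕b21⊕b22⊕b23⊕b28⊕b29⊕b30⊕b31 = 0⊕1⊕0⊕1⊕0⊕1⊕1⊕0⊕1⊕1⊕1⊕0⊕0⊕1⊕0⊕0 = 0
s8: b8⊕b9⊕b10⊕b11⊕b12⊕b13⊕b14⊕b15⊕b24⊕b25⊕b26⊕b27⊕b28⊕b29⊕b30⊕b31 = 0⊕1⊕0⊕1⊕0⊕1⊕1⊕0⊕1⊕0⊕0⊕0⊕0⊕1⊕0⊕0 = 0
s16: b16⊕b17⊕b18⊕b19⊕b20⊕b21⊕b22⊕b23⊕b24⊕b25⊕b26⊕b27⊕b28⊕b29⊕b30⊕b31 = 1⊕1⊕0⊕0⊕1⊕1⊕1⊕0⊕1⊕0⊕0⊕0⊕0⊕1⊕0⊕0 = 1
Syndrome (s16...s1) = 10011 → position 19.
Overall parity (XOR of all 32 bits, including p0): 1⊕1⊕1⊕0⊕0⊕1⊕0⊕1⊕0⊕1⊕0⊕1⊕0⊕1⊕1⊕0⊕1⊕1⊕0⊕0⊕1⊕1⊕1⊕0⊕1⊕0⊕0⊕0⊕0⊕1⊕0⊕0 = 0
Overall=0, syndrome position=19 → double-bit error detected (uncorrectable).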